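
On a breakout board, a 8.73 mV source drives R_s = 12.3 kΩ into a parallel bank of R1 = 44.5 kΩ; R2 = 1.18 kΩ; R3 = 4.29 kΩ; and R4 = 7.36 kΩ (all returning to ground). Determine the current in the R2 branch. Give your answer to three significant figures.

Parallel bank: R_p = 1/(1/44.5 + 1/1.18 + 1/4.29 + 1/7.36) = 0.8072 kΩ.
V_A by voltage divider: V_A = 8.73 × 0.8072/(12.3 + 0.8072) = 0.5376 mV.
Branch current I = V_A/R2 = 0.5376/1.18 = 0.4556 µA.
(Check via current divider: I_total = 0.6660 µA; share G_k/ΣG = 0.6840 → same result.)

I ≈ 0.456 µA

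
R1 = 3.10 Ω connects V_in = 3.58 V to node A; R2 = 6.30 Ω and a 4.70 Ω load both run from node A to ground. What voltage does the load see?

First combine the lower leg with the load: R2 ‖ R_L = 2.692 Ω.
Then V_out = V_in · R2'/(R1 + R2') = 3.58 × 2.692/5.792 = 1.664 V.
(Unloaded it would be 2.40 V; the load pulls it down.)

V_out ≈ 1.66 V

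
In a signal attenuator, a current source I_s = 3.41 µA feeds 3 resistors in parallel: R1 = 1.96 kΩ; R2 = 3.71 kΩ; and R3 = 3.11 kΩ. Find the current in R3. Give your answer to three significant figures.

Conductances: ΣG = 1/1.96 + 1/3.71 + 1/3.11 = 1.101 (1/kΩ).
By the current-divider rule, I = I_s · G_k/ΣG = 3.41 × 0.2920 = 0.9956 µA.

I ≈ 0.996 µA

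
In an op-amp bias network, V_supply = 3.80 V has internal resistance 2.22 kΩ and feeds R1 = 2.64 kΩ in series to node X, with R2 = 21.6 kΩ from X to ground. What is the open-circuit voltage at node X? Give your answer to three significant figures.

R1' = 2.22 + 2.64 = 4.860 kΩ (source resistance + R1).
Open-circuit (no load on X): V_th = V_supply · R2/(R1' + R2) = 3.80 × 21.6/(4.860 + 21.6) = 3.102 V.

V_th ≈ 3.10 V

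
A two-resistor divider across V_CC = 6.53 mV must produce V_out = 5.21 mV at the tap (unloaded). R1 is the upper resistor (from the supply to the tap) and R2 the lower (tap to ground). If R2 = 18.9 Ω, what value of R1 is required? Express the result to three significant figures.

R1 ≈ 4.79 Ω

V_out/V_CC = R2/(R1+R2) = 0.7979.
R1 = R2·(1/k − 1) = 18.9 × 0.2534 = 4.788 Ω.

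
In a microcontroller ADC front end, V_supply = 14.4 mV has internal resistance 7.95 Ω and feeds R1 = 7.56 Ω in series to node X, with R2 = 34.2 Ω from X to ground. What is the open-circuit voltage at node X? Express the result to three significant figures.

R1' = 7.95 + 7.56 = 15.51 Ω (source resistance + R1).
V_th is the unloaded tap voltage: V_supply · R2/(R1'+R2) = 14.4 × 0.6880 = 9.907 mV.

V_th ≈ 9.91 mV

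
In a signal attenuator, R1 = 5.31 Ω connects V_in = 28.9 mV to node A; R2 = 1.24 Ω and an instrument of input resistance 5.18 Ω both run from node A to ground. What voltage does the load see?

V_out ≈ 4.58 mV

The load sits in parallel with R2, giving an effective lower resistance R2' = R2·R_L/(R2+R_L) = 1.000 Ω.
Then V_out = V_in · R2'/(R1 + R2') = 28.9 × 1.000/6.310 = 4.582 mV.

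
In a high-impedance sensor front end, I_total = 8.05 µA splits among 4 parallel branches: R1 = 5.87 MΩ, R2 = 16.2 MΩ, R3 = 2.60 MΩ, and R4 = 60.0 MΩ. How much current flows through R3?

I ≈ 4.89 µA

ΣG = 1/5.87 + 1/16.2 + 1/2.60 + 1/60.0 = 0.6334.
R3 takes the fraction G_k/ΣG = 0.3846/0.6334 = 0.6073, so I = 8.05 × 0.6073 = 4.888 µA.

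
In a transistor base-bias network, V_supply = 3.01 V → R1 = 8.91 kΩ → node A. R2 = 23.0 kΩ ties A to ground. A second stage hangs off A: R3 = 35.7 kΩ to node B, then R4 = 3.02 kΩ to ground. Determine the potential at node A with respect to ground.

Looking into the second stage from A: R3 + R4 = 38.72 kΩ appears in parallel with R2.
Effective lower resistance at A: R2 ‖ 38.72 = 14.43 kΩ.
First divider: V_A = V_supply · 14.43/(8.91 + 14.43) = 1.861 V.

V_A ≈ 1.86 V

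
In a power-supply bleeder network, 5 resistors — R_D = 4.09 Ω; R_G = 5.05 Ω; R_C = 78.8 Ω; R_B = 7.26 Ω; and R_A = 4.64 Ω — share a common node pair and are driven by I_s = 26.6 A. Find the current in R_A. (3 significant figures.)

Total conductance ΣG = 1/4.09 + 1/5.05 + 1/78.8 + 1/7.26 + 1/4.64 = 0.8085 (units of 1/Ω).
By the current-divider rule, I = I_s · G_k/ΣG = 26.6 × 0.2666 = 7.091 A.

I ≈ 7.09 A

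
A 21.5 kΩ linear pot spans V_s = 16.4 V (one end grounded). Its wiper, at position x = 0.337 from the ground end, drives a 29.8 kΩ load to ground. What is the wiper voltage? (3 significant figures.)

The pot divides into 14.25 kΩ above the wiper and 7.246 kΩ below.
(x·R_p) ‖ R_L = 5.828 kΩ.
V_out = 16.4 × 5.828/(14.25 + 5.828) = 4.760 V.
(Unloaded: V_out = x·V_s = 5.53 V.)

V_out ≈ 4.76 V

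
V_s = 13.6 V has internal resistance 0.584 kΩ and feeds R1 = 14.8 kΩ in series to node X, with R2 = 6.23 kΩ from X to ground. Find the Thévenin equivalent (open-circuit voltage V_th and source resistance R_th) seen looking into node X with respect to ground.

V_th ≈ 3.92 V, R_th ≈ 4.43 kΩ

R1' = 0.584 + 14.8 = 15.38 kΩ (source resistance + R1).
Open-circuit (no load on X): V_th = V_s · R2/(R1' + R2) = 13.6 × 6.23/(15.38 + 6.23) = 3.920 V.
With V_s suppressed (replaced by a short), R_th = R1' ‖ R2 = (15.38 × 6.23)/(15.38 + 6.23) = 4.434 kΩ.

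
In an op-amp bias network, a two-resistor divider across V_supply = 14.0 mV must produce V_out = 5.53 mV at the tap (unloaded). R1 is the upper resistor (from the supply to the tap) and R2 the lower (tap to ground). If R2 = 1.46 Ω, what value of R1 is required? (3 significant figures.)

R1 ≈ 2.24 Ω

The divider ratio is R2/(R1+R2) = 5.53/14.0 = 0.3950.
R1 = R2·(1/k − 1) = 1.46 × 1.532 = 2.236 Ω.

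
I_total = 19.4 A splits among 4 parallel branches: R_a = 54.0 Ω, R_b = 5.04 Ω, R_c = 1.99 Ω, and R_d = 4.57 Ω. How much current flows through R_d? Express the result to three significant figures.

I ≈ 4.52 A

Conductances: ΣG = 1/54.0 + 1/5.04 + 1/1.99 + 1/4.57 = 0.9383 (1/Ω).
R_d takes the fraction G_k/ΣG = 0.2188/0.9383 = 0.2332, so I = 19.4 × 0.2332 = 4.524 A.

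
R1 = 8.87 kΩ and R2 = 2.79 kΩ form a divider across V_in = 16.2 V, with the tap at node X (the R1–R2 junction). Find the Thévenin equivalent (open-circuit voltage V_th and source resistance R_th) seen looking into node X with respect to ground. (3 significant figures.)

V_th is the unloaded tap voltage: V_in · R2/(R1+R2) = 16.2 × 0.2393 = 3.876 V.
With V_in suppressed (replaced by a short), R_th = R1 ‖ R2 = (8.870 × 2.79)/(8.870 + 2.79) = 2.122 kΩ.

V_th ≈ 3.88 V, R_th ≈ 2.12 kΩ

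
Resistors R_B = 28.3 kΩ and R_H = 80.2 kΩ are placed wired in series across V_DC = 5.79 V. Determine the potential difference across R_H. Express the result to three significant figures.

Total series resistance ΣR = 28.3 + 80.2 = 108.5 kΩ.
V = V_DC · R/ΣR = 5.79 × 0.7392 = 4.280 V.

V ≈ 4.28 V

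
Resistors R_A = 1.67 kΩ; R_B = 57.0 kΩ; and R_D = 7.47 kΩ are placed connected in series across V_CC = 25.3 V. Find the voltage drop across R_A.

V ≈ 0.639 V

Series total: ΣR = 1.67 + 57.0 + 7.47 = 66.14 kΩ.
V = V_CC · R/ΣR = 25.3 × 0.02525 = 0.6388 V.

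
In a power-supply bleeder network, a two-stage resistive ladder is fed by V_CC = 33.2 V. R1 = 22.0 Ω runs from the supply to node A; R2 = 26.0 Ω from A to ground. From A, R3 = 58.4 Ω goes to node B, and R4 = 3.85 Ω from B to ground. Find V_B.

The second stage (R3 + R4 = 62.25 Ω) loads node A in parallel with R2.
R2 ‖ (R3+R4) = 18.34 Ω.
So V_A = 33.2 × 0.4546 = 15.09 V.
Then the unloaded second divider: V_B = V_A × R4/(R3+R4) = 15.09 × 0.06185 = 0.9335 V.

V_B ≈ 0.934 V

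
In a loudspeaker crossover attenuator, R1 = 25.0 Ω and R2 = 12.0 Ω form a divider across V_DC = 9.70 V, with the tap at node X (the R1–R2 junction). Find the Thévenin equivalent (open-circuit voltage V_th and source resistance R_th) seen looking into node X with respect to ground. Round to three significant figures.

V_th is the unloaded tap voltage: V_DC · R2/(R1+R2) = 9.70 × 0.3243 = 3.146 V.
With V_DC suppressed (replaced by a short), R_th = R1 ‖ R2 = (25.00 × 12.0)/(25.00 + 12.0) = 8.108 Ω.

V_th ≈ 3.15 V, R_th ≈ 8.11 Ω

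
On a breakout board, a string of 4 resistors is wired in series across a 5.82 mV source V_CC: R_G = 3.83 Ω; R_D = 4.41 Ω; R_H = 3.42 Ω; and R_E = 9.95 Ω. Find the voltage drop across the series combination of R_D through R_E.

ΣR = 3.83 + 4.41 + 3.42 + 9.95 = 21.61 Ω.
R_{R_D..R_E} = 4.41 + 3.42 + 9.95 = 17.78 Ω.
Voltage divider: V = V_CC · (17.78 / 21.61) = 5.82 × 0.8228 = 4.789 mV.

V ≈ 4.79 mV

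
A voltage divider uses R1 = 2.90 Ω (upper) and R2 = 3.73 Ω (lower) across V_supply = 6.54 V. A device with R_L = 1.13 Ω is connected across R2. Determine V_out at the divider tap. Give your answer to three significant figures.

V_out ≈ 1.51 V

First combine the lower leg with the load: R2 ‖ R_L = 0.8673 Ω.
Voltage divider with the loaded lower leg: V_out = 6.54 × 0.8673/(2.90 + 0.8673) = 6.54 × 0.2302 = 1.506 V.
(Unloaded it would be 3.68 V; the load pulls it down.)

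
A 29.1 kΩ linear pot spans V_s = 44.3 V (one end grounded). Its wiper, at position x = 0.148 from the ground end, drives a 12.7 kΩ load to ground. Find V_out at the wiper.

V_out ≈ 5.09 V

Split the track: R_lower = x·R_p = 4.307 kΩ, R_upper = (1−x)·R_p = 24.79 kΩ.
R_L loads the lower segment: effective lower R = 3.216 kΩ.
V_out = 44.3 × 3.216/(24.79 + 3.216) = 5.087 V.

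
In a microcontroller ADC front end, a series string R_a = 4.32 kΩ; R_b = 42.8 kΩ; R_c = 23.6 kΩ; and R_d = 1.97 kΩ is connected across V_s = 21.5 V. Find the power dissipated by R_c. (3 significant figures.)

Series current I = V_s/ΣR = 21.5/72.69 = 0.2958 mA.
P = I²R = 0.08748 × 23.6 = 2.065 mW.

P ≈ 2.06 mW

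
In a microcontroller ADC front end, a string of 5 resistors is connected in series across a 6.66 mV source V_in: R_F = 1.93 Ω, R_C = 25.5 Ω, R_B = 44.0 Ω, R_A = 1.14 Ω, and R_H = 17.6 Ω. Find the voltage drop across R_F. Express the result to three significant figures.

Series total: ΣR = 1.93 + 25.5 + 44.0 + 1.14 + 17.6 = 90.17 Ω.
Voltage divider: V = V_in · (1.930 / 90.17) = 6.66 × 0.02140 = 0.1426 mV.

V ≈ 0.143 mV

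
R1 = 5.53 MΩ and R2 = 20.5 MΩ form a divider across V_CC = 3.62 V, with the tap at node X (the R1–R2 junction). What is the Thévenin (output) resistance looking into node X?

Looking into X with the source shorted: R_th = R1·R2/(R1+R2) = 5.530 × 20.5/26.03 = 4.355 MΩ.

R_th ≈ 4.36 MΩ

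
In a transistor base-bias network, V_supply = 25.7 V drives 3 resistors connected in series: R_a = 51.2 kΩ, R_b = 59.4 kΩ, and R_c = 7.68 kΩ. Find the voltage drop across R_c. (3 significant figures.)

Series total: ΣR = 51.2 + 59.4 + 7.68 = 118.3 kΩ.
Voltage divider: V = V_supply · (7.680 / 118.3) = 25.7 × 0.06493 = 1.669 V.

V ≈ 1.67 V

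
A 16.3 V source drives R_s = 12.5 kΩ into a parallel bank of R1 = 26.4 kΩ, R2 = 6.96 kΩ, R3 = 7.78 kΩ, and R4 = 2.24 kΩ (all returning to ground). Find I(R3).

I ≈ 0.200 mA

Equivalent of the parallel group: R_p = 1.322 kΩ.
V_A by voltage divider: V_A = 16.3 × 1.322/(12.5 + 1.322) = 1.559 V.
Branch current I = V_A/R3 = 1.559/7.78 = 0.2004 mA.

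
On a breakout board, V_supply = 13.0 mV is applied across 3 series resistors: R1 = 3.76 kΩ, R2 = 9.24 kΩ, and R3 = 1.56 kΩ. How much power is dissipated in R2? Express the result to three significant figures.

P ≈ 7.37 nW

The common current is I = 13.0/14.56 = 0.8929 µA.
P = I²R = 0.7972 × 9.24 = 7.366 nW.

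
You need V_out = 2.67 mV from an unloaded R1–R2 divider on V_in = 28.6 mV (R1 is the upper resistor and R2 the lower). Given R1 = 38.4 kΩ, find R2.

The divider ratio is R2/(R1+R2) = 2.67/28.6 = 0.09336.
R2 = R1 · 0.09336/(1 − 0.09336) = 3.954 kΩ.

R2 ≈ 3.95 kΩ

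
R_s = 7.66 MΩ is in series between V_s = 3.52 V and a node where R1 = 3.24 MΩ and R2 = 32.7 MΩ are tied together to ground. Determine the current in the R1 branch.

Combine the parallel branches: R_p = (1/3.24 + 1/32.7)⁻¹ = 2.948 MΩ.
V_A by voltage divider: V_A = 3.52 × 2.948/(7.66 + 2.948) = 0.9782 V.
I(R1) = V_A / R1 = 0.9782/3.24 = 0.3019 µA.

I ≈ 0.302 µA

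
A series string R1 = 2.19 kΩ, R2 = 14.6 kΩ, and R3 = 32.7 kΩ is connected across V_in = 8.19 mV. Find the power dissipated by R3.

P ≈ 0.896 nW

The common current is I = 8.19/49.49 = 0.1655 µA.
P(R3) = I²·R3 = (0.1655)² × 32.7 = 0.8955 nW.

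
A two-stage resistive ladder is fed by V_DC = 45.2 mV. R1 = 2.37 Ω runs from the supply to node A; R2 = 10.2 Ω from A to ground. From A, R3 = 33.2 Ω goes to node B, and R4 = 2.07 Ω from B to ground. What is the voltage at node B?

Node A sees R2 in parallel with the series input of stage 2, R3 + R4 = 35.27 Ω.
R2 ‖ (R3+R4) = 7.912 Ω.
So V_A = 45.2 × 0.7695 = 34.78 mV.
Then the unloaded second divider: V_B = V_A × R4/(R3+R4) = 34.78 × 0.05869 = 2.041 mV.

V_B ≈ 2.04 mV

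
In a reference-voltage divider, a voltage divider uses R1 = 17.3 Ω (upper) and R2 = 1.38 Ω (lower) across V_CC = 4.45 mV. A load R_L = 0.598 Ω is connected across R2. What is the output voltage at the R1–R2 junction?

V_out ≈ 0.105 mV

R2 ‖ R_L = (1.38 × 0.598)/(1.38 + 0.598) = 0.4172 Ω.
Now apply the divider: V_out = 4.45 × 0.02355 = 0.1048 mV.
(Unloaded it would be 0.329 mV; the load pulls it down.)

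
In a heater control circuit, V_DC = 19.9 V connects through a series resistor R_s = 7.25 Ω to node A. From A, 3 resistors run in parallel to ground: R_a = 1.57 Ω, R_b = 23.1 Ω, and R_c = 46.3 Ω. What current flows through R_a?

Equivalent of the parallel group: R_p = 1.425 Ω.
Node voltage V_A = V_DC · R_p/(R_s + R_p) = 19.9 × 0.1643 = 3.269 V.
I(R_a) = V_A / R_a = 3.269/1.57 = 2.082 A.
(Equivalently: I_total = 2.294 A, then current-divider fraction G_k/ΣG = 0.9075.)

I ≈ 2.08 A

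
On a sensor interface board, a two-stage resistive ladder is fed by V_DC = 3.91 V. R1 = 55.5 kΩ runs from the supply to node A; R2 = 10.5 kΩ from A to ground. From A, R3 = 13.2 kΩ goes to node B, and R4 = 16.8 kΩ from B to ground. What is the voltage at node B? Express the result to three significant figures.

The second stage (R3 + R4 = 30.00 kΩ) loads node A in parallel with R2.
R2 ‖ (R3+R4) = 7.778 kΩ.
First divider: V_A = V_DC · 7.778/(55.5 + 7.778) = 0.4806 V.
V_B = V_A × 0.5600 = 0.2691 V.

V_B ≈ 0.269 V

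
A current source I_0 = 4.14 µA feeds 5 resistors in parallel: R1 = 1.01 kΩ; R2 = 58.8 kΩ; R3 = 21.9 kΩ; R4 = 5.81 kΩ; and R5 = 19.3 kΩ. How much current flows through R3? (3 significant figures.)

Total conductance ΣG = 1/1.01 + 1/58.8 + 1/21.9 + 1/5.81 + 1/19.3 = 1.277 (units of 1/kΩ).
R3 takes the fraction G_k/ΣG = 0.04566/1.277 = 0.03577, so I = 4.14 × 0.03577 = 0.1481 µA.

I ≈ 0.148 µA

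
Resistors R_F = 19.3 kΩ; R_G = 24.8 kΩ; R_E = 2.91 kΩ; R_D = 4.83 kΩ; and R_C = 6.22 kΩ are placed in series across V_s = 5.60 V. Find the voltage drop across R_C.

V ≈ 0.600 V

ΣR = 19.3 + 24.8 + 2.91 + 4.83 + 6.22 = 58.06 kΩ.
By the voltage-divider rule, V = 5.60 × 6.220/58.06 = 0.5999 V.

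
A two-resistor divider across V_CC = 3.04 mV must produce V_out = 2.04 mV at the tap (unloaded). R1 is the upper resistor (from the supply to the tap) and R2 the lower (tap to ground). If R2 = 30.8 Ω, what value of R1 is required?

R1 ≈ 15.1 Ω

V_out/V_CC = R2/(R1+R2) = 0.6711.
Rearranging, R1 = R2·(1−k)/k = 30.8 × 0.4902 = 15.10 Ω.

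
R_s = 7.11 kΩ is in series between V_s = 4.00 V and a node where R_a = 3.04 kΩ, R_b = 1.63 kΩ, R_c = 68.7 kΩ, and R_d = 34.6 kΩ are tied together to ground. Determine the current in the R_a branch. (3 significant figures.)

Parallel bank: R_p = 1/(1/3.04 + 1/1.63 + 1/68.7 + 1/34.6) = 1.014 kΩ.
Node voltage V_A = V_s · R_p/(R_s + R_p) = 4.00 × 0.1248 = 0.4994 V.
I(R_a) = V_A / R_a = 0.4994/3.04 = 0.1643 mA.
(Check via current divider: I_total = 0.4924 mA; share G_k/ΣG = 0.3337 → same result.)

I ≈ 0.164 mA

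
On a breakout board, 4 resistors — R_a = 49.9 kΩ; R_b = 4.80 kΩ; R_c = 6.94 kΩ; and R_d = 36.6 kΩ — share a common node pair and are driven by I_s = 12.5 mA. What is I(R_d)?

Conductances: ΣG = 1/49.9 + 1/4.80 + 1/6.94 + 1/36.6 = 0.3998 (1/kΩ).
By the current-divider rule, I = I_s · G_k/ΣG = 12.5 × 0.06834 = 0.8543 mA.

I ≈ 0.854 mA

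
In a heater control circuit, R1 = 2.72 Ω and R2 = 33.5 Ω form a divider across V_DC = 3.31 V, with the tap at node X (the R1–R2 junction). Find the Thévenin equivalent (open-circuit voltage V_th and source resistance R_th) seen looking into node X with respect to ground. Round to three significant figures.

V_th ≈ 3.06 V, R_th ≈ 2.52 Ω

With X open, the divider is unloaded: V_th = 3.31 × 33.5/36.22 = 3.061 V.
Zeroing V_DC shorts the top of R1 to ground, so R_th = R1 ‖ R2 = 2.516 Ω.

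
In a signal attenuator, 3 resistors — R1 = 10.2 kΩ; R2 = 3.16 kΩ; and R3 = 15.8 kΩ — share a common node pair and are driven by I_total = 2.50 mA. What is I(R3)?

Total conductance ΣG = 1/10.2 + 1/3.16 + 1/15.8 = 0.4778 (units of 1/kΩ).
By the current-divider rule, I = I_total · G_k/ΣG = 2.50 × 0.1325 = 0.3312 mA.

I ≈ 0.331 mA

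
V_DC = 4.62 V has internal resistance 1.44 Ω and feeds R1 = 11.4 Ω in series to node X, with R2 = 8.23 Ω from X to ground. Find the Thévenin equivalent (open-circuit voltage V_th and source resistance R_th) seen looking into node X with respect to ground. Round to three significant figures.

R1' = 1.44 + 11.4 = 12.84 Ω (source resistance + R1).
V_th is the unloaded tap voltage: V_DC · R2/(R1'+R2) = 4.62 × 0.3906 = 1.805 V.
Looking into X with the source shorted: R_th = R1'·R2/(R1'+R2) = 12.84 × 8.23/21.07 = 5.015 Ω.

V_th ≈ 1.80 V, R_th ≈ 5.02 Ω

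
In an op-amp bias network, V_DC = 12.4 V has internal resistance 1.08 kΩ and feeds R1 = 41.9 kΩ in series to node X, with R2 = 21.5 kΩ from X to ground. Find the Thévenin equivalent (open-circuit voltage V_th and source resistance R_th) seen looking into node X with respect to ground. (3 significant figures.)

V_th ≈ 4.13 V, R_th ≈ 14.3 kΩ

R1' = 1.08 + 41.9 = 42.98 kΩ (source resistance + R1).
Open-circuit (no load on X): V_th = V_DC · R2/(R1' + R2) = 12.4 × 21.5/(42.98 + 21.5) = 4.135 V.
Zeroing V_DC shorts the top of R1' to ground, so R_th = R1' ‖ R2 = 14.33 kΩ.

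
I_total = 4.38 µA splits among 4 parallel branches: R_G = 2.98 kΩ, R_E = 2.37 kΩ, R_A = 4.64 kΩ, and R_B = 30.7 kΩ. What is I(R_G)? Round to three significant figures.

I ≈ 1.46 µA

Conductances: ΣG = 1/2.98 + 1/2.37 + 1/4.64 + 1/30.7 = 1.006 (1/kΩ).
R_G takes the fraction G_k/ΣG = 0.3356/1.006 = 0.3337, so I = 4.38 × 0.3337 = 1.462 µA.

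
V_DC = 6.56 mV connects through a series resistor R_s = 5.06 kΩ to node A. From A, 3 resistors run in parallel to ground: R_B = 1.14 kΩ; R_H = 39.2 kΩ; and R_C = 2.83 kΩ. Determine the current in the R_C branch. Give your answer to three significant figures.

I ≈ 0.315 µA

Equivalent of the parallel group: R_p = 0.7961 kΩ.
Node voltage V_A = V_DC · R_p/(R_s + R_p) = 6.56 × 0.1359 = 0.8918 mV.
I(R_C) = V_A / R_C = 0.8918/2.83 = 0.3151 µA.
(Check via current divider: I_total = 1.120 µA; share G_k/ΣG = 0.2813 → same result.)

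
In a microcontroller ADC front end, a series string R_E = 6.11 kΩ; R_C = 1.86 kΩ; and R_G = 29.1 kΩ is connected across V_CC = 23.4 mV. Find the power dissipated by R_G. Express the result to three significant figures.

ΣR = 37.07 kΩ → I = 23.4/37.07 = 0.6312 µA.
V(R_G) = I·R = 18.37 mV; P = V·I = 18.37 × 0.6312 = 11.60 nW.

P ≈ 11.6 nW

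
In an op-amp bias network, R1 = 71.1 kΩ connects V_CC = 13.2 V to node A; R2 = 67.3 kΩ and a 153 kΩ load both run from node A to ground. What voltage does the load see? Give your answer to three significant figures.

First combine the lower leg with the load: R2 ‖ R_L = 46.74 kΩ.
Now apply the divider: V_out = 13.2 × 0.3966 = 5.236 V.
(Unloaded it would be 6.42 V; the load pulls it down.)

V_out ≈ 5.24 V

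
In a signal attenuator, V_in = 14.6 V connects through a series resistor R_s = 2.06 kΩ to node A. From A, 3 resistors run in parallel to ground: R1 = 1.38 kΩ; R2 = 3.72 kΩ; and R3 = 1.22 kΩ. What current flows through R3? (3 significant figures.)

I ≈ 2.53 mA

Equivalent of the parallel group: R_p = 0.5515 kΩ.
V_A = 14.6 × 0.5515/2.612 = 3.083 V.
I(R3) = V_A / R3 = 3.083/1.22 = 2.527 mA.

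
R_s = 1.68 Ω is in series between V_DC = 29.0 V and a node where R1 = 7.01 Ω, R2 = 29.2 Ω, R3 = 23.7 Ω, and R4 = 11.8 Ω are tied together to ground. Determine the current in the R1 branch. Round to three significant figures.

Parallel bank: R_p = 1/(1/7.01 + 1/29.2 + 1/23.7 + 1/11.8) = 3.291 Ω.
V_A by voltage divider: V_A = 29.0 × 3.291/(1.68 + 3.291) = 19.20 V.
Branch current I = V_A/R1 = 19.20/7.01 = 2.739 A.
(Check via current divider: I_total = 5.834 A; share G_k/ΣG = 0.4695 → same result.)

I ≈ 2.74 A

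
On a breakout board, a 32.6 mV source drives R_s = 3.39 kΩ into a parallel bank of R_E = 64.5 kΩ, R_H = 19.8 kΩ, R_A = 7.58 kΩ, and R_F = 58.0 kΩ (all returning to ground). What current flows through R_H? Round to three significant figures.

I ≈ 0.952 µA

Parallel bank: R_p = 1/(1/64.5 + 1/19.8 + 1/7.58 + 1/58.0) = 4.647 kΩ.
Node voltage V_A = V_DC · R_p/(R_s + R_p) = 32.6 × 0.5782 = 18.85 mV.
Branch current I = V_A/R_H = 18.85/19.8 = 0.9520 µA.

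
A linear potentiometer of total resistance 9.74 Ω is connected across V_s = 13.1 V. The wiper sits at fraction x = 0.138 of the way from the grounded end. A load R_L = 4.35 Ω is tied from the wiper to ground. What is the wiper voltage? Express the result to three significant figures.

The pot divides into 8.396 Ω above the wiper and 1.344 Ω below.
(x·R_p) ‖ R_L = 1.027 Ω.
V_out = 13.1 × 1.027/(8.396 + 1.027) = 1.428 V.
(Unloaded: V_out = x·V_s = 1.81 V.)

V_out ≈ 1.43 V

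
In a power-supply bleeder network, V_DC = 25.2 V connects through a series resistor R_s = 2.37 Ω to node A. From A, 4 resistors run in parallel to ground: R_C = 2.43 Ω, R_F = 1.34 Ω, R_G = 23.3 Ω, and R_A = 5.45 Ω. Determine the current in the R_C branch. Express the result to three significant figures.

I ≈ 2.42 A

Equivalent of the parallel group: R_p = 0.7224 Ω.
V_A by voltage divider: V_A = 25.2 × 0.7224/(2.37 + 0.7224) = 5.887 V.
Branch current I = V_A/R_C = 5.887/2.43 = 2.423 A.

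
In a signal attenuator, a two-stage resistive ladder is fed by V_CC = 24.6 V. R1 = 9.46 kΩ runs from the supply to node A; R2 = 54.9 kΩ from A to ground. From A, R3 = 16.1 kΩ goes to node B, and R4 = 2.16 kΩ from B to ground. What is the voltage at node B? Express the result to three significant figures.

The second stage (R3 + R4 = 18.26 kΩ) loads node A in parallel with R2.
Effective lower resistance at A: R2 ‖ 18.26 = 13.70 kΩ.
So V_A = 24.6 × 0.5916 = 14.55 V.
V_B = V_A × 0.1183 = 1.721 V.

V_B ≈ 1.72 V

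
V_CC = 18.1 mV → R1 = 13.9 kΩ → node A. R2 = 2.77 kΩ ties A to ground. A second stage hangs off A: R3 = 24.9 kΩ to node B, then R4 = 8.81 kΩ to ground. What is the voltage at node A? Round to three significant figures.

V_A ≈ 2.81 mV

Looking into the second stage from A: R3 + R4 = 33.71 kΩ appears in parallel with R2.
Effective lower resistance at A: R2 ‖ 33.71 = 2.560 kΩ.
So V_A = 18.1 × 0.1555 = 2.815 mV.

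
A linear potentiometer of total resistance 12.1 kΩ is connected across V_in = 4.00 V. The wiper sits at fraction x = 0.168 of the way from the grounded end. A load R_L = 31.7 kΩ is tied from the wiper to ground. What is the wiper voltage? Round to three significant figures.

V_out ≈ 0.638 V

The pot divides into 10.07 kΩ above the wiper and 2.033 kΩ below.
R_L loads the lower segment: effective lower R = 1.910 kΩ.
Then V_out = V_in · 1.910/(10.07 + 1.910) = 0.6380 V.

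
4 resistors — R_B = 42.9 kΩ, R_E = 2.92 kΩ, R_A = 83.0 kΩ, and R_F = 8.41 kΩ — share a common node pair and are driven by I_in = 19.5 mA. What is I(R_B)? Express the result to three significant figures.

I ≈ 0.915 mA

ΣG = 1/42.9 + 1/2.92 + 1/83.0 + 1/8.41 = 0.4967.
By the current-divider rule, I = I_in · G_k/ΣG = 19.5 × 0.04693 = 0.9151 mA.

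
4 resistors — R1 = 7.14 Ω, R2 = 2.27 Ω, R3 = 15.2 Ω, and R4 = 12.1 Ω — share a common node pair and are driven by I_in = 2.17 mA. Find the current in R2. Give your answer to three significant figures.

Total conductance ΣG = 1/7.14 + 1/2.27 + 1/15.2 + 1/12.1 = 0.7290 (units of 1/Ω).
By the current-divider rule, I = I_in · G_k/ΣG = 2.17 × 0.6043 = 1.311 mA.

I ≈ 1.31 mA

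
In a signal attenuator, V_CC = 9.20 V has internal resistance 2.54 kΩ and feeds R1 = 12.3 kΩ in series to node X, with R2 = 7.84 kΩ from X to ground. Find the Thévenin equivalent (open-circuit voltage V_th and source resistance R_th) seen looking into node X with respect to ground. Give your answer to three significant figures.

V_th ≈ 3.18 V, R_th ≈ 5.13 kΩ

R1' = 2.54 + 12.3 = 14.84 kΩ (source resistance + R1).
With X open, the divider is unloaded: V_th = 9.20 × 7.84/22.68 = 3.180 V.
With V_CC suppressed (replaced by a short), R_th = R1' ‖ R2 = (14.84 × 7.84)/(14.84 + 7.84) = 5.130 kΩ.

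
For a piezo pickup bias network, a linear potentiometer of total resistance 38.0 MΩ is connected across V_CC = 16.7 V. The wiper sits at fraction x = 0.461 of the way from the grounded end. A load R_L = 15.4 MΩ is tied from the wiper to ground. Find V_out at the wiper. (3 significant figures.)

V_out ≈ 4.77 V

Split the track: R_lower = x·R_p = 17.52 MΩ, R_upper = (1−x)·R_p = 20.48 MΩ.
R_L loads the lower segment: effective lower R = 8.195 MΩ.
V_out = 16.7 × 8.195/(20.48 + 8.195) = 4.773 V.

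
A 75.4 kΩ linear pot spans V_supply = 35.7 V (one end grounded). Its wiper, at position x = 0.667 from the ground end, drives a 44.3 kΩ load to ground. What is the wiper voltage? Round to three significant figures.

V_out ≈ 17.3 V

Lower segment x·R_p = 50.29 kΩ; upper segment (1−x)·R_p = 25.11 kΩ.
(x·R_p) ‖ R_L = 23.55 kΩ.
Then V_out = V_supply · 23.55/(25.11 + 23.55) = 17.28 V.
(Unloaded: V_out = x·V_supply = 23.8 V.)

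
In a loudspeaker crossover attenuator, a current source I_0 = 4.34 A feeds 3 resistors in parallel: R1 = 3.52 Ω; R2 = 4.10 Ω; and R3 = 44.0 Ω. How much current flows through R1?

I ≈ 2.24 A

Total conductance ΣG = 1/3.52 + 1/4.10 + 1/44.0 = 0.5507 (units of 1/Ω).
Current divider: I(R1) = I_0 · G_k/ΣG = 4.34 × (0.2841/0.5507) = 4.34 × 0.5159 = 2.239 A.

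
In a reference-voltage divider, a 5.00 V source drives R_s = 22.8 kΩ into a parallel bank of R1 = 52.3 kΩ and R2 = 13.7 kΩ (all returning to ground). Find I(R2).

I ≈ 0.118 mA

Equivalent of the parallel group: R_p = 10.86 kΩ.
Node voltage V_A = V_in · R_p/(R_s + R_p) = 5.00 × 0.3226 = 1.613 V.
I(R2) = V_A / R2 = 1.613/13.7 = 0.1177 mA.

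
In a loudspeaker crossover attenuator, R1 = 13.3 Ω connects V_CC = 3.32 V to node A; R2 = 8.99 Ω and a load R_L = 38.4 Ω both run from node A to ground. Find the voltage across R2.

V_out ≈ 1.17 V

R2 ‖ R_L = (8.99 × 38.4)/(8.99 + 38.4) = 7.285 Ω.
Voltage divider with the loaded lower leg: V_out = 3.32 × 7.285/(13.3 + 7.285) = 3.32 × 0.3539 = 1.175 V.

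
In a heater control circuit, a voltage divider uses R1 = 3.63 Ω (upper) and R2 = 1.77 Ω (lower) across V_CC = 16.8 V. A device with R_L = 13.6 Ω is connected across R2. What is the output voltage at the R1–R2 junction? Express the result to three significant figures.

First combine the lower leg with the load: R2 ‖ R_L = 1.566 Ω.
Now apply the divider: V_out = 16.8 × 0.3014 = 5.064 V.
(Unloaded it would be 5.51 V; the load pulls it down.)

V_out ≈ 5.06 V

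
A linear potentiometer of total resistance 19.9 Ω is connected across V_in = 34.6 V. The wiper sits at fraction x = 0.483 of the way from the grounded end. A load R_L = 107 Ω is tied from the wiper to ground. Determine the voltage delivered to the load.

Lower segment x·R_p = 9.612 Ω; upper segment (1−x)·R_p = 10.29 Ω.
R_L loads the lower segment: effective lower R = 8.819 Ω.
Loaded-divider output: V_out = 34.6 × 0.4616 = 15.97 V.

V_out ≈ 16.0 V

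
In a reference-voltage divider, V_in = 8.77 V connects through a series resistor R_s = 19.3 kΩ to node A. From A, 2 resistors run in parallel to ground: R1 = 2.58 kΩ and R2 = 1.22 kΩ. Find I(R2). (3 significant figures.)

I ≈ 0.296 mA

Equivalent of the parallel group: R_p = 0.8283 kΩ.
Node voltage V_A = V_in · R_p/(R_s + R_p) = 8.77 × 0.04115 = 0.3609 V.
Branch current I = V_A/R2 = 0.3609/1.22 = 0.2958 mA.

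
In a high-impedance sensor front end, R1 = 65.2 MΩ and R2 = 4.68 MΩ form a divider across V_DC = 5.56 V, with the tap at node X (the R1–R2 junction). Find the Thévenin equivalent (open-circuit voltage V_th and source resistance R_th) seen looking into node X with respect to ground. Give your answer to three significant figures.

V_th ≈ 0.372 V, R_th ≈ 4.37 MΩ

With X open, the divider is unloaded: V_th = 5.56 × 4.68/69.88 = 0.3724 V.
Zeroing V_DC shorts the top of R1 to ground, so R_th = R1 ‖ R2 = 4.367 MΩ.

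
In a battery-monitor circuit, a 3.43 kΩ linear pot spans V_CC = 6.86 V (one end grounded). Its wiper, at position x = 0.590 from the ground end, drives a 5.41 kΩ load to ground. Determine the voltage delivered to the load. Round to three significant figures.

V_out ≈ 3.51 V

The pot divides into 1.406 kΩ above the wiper and 2.024 kΩ below.
R_L loads the lower segment: effective lower R = 1.473 kΩ.
Loaded-divider output: V_out = 6.86 × 0.5115 = 3.509 V.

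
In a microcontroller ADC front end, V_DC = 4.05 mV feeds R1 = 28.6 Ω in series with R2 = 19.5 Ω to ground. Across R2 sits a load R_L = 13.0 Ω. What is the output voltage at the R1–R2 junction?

The load sits in parallel with R2, giving an effective lower resistance R2' = R2·R_L/(R2+R_L) = 7.800 Ω.
Then V_out = V_DC · R2'/(R1 + R2') = 4.05 × 7.800/36.40 = 0.8679 mV.

V_out ≈ 0.868 mV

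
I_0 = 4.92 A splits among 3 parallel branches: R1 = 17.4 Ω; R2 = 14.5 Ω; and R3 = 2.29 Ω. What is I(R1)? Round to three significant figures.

Total conductance ΣG = 1/17.4 + 1/14.5 + 1/2.29 = 0.5631 (units of 1/Ω).
R1 takes the fraction G_k/ΣG = 0.05747/0.5631 = 0.1021, so I = 4.92 × 0.1021 = 0.5021 A.

I ≈ 0.502 A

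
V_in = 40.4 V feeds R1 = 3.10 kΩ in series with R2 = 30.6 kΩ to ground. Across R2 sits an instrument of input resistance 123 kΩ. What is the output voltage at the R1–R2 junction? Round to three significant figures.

V_out ≈ 35.9 V

First combine the lower leg with the load: R2 ‖ R_L = 24.50 kΩ.
Voltage divider with the loaded lower leg: V_out = 40.4 × 24.50/(3.10 + 24.50) = 40.4 × 0.8877 = 35.86 V.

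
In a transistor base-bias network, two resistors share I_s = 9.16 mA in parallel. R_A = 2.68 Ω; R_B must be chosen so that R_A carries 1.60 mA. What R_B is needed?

The fraction through R_A equals R_B/(R_A+R_B).
With f = 0.1747, R_B = R_A · f/(1−f) = 2.68 × 0.2116 = 0.5672 Ω.

R_B ≈ 0.567 Ω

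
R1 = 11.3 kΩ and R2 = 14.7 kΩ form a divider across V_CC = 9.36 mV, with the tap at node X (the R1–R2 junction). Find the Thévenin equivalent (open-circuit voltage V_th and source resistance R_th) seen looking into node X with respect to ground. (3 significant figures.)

With X open, the divider is unloaded: V_th = 9.36 × 14.7/26.00 = 5.292 mV.
Looking into X with the source shorted: R_th = R1·R2/(R1+R2) = 11.30 × 14.7/26.00 = 6.389 kΩ.

V_th ≈ 5.29 mV, R_th ≈ 6.39 kΩ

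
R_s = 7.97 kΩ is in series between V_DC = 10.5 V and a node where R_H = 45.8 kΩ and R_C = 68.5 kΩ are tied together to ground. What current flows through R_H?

I ≈ 0.178 mA

Combine the parallel branches: R_p = (1/45.8 + 1/68.5)⁻¹ = 27.45 kΩ.
V_A by voltage divider: V_A = 10.5 × 27.45/(7.97 + 27.45) = 8.137 V.
I(R_H) = V_A / R_H = 8.137/45.8 = 0.1777 mA.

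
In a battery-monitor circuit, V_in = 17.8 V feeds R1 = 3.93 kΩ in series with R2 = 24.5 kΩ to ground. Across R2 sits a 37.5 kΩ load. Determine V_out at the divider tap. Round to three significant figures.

First combine the lower leg with the load: R2 ‖ R_L = 14.82 kΩ.
Now apply the divider: V_out = 17.8 × 0.7904 = 14.07 V.

V_out ≈ 14.1 V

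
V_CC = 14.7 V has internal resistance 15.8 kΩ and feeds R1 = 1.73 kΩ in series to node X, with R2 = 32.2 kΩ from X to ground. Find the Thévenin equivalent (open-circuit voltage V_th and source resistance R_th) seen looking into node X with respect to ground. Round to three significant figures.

R1' = 15.8 + 1.73 = 17.53 kΩ (source resistance + R1).
V_th is the unloaded tap voltage: V_CC · R2/(R1'+R2) = 14.7 × 0.6475 = 9.518 V.
Zeroing V_CC shorts the top of R1' to ground, so R_th = R1' ‖ R2 = 11.35 kΩ.

V_th ≈ 9.52 V, R_th ≈ 11.4 kΩ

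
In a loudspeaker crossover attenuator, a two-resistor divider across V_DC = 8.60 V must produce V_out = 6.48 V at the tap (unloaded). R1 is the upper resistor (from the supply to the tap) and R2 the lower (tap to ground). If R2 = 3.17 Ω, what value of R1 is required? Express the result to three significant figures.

R1 ≈ 1.04 Ω

Required fraction k = V_out/V_DC = 0.7535.
So R1 = R2 · (V_DC/V_out − 1) = 3.17 × (8.60/6.48 − 1) = 3.17 × 0.3272 = 1.037 Ω.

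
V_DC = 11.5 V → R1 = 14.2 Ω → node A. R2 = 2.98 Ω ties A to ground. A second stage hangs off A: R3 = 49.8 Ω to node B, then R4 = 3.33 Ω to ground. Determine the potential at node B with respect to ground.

Node A sees R2 in parallel with the series input of stage 2, R3 + R4 = 53.13 Ω.
Effective lower resistance at A: R2 ‖ 53.13 = 2.822 Ω.
So V_A = 11.5 × 0.1658 = 1.906 V.
Stage 2 is unloaded, so V_B = V_A · R4/(R3+R4) = 1.906 × 3.33/53.13 = 0.1195 V.

V_B ≈ 0.119 V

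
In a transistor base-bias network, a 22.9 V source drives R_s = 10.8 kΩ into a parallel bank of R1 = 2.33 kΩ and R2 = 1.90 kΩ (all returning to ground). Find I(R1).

I ≈ 0.868 mA

Parallel bank: R_p = 1/(1/2.33 + 1/1.90) = 1.047 kΩ.
Node voltage V_A = V_CC · R_p/(R_s + R_p) = 22.9 × 0.08834 = 2.023 V.
I(R1) = V_A / R1 = 2.023/2.33 = 0.8683 mA.
(Equivalently: I_total = 1.933 mA, then current-divider fraction G_k/ΣG = 0.4492.)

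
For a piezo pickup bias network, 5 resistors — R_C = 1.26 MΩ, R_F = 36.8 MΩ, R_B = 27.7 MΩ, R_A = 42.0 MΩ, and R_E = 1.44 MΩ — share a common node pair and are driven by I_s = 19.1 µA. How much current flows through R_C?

Conductances: ΣG = 1/1.26 + 1/36.8 + 1/27.7 + 1/42.0 + 1/1.44 = 1.575 (1/MΩ).
By the current-divider rule, I = I_s · G_k/ΣG = 19.1 × 0.5038 = 9.623 µA.

I ≈ 9.62 µA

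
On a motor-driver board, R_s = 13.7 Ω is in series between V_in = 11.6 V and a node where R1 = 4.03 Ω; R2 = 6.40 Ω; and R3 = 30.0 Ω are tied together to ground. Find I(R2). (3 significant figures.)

I ≈ 0.259 A

Combine the parallel branches: R_p = (1/4.03 + 1/6.40 + 1/30.0)⁻¹ = 2.285 Ω.
Node voltage V_A = V_in · R_p/(R_s + R_p) = 11.6 × 0.1429 = 1.658 V.
Branch current I = V_A/R2 = 1.658/6.40 = 0.2590 A.
(Equivalently: I_total = 0.7257 A, then current-divider fraction G_k/ΣG = 0.3570.)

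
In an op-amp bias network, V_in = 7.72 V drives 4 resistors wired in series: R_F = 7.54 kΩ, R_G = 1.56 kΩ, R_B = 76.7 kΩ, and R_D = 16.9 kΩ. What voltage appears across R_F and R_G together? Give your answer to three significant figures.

Series total: ΣR = 7.54 + 1.56 + 76.7 + 16.9 = 102.7 kΩ.
R_{R_F..R_G} = 7.54 + 1.56 = 9.100 kΩ.
By the voltage-divider rule, V = 7.72 × 9.100/102.7 = 0.6841 V.

V ≈ 0.684 V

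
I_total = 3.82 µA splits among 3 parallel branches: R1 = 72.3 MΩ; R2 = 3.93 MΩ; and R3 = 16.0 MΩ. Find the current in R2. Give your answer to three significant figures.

Conductances: ΣG = 1/72.3 + 1/3.93 + 1/16.0 = 0.3308 (1/MΩ).
By the current-divider rule, I = I_total · G_k/ΣG = 3.82 × 0.7692 = 2.939 µA.

I ≈ 2.94 µA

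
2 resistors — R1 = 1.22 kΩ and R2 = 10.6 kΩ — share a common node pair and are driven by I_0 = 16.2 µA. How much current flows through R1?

For two parallel branches, I_k = I_0 · (other R)/(sum of R).
I(R1) = 16.2 × 10.6/(1.22 + 10.6) = 16.2 × 0.8968 = 14.53 µA.

I ≈ 14.5 µA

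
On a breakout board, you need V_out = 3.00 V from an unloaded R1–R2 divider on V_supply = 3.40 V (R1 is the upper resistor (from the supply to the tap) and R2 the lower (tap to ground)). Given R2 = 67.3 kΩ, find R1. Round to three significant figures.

Required fraction k = V_out/V_supply = 0.8824.
R1 = R2·(1/k − 1) = 67.3 × 0.1333 = 8.973 kΩ.

R1 ≈ 8.97 kΩ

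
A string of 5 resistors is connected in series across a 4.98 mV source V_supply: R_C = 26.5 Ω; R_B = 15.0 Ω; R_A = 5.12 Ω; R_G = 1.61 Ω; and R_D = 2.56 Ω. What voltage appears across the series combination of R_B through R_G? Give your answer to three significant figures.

V ≈ 2.13 mV

Series total: ΣR = 26.5 + 15.0 + 5.12 + 1.61 + 2.56 = 50.79 Ω.
R_{R_B..R_G} = 15.0 + 5.12 + 1.61 = 21.73 Ω.
Voltage divider: V = V_supply · (21.73 / 50.79) = 4.98 × 0.4278 = 2.131 mV.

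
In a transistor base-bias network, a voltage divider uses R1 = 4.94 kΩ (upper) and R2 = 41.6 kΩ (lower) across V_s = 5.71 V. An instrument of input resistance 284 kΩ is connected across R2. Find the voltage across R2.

First combine the lower leg with the load: R2 ‖ R_L = 36.29 kΩ.
Voltage divider with the loaded lower leg: V_out = 5.71 × 36.29/(4.94 + 36.29) = 5.71 × 0.8802 = 5.026 V.

V_out ≈ 5.03 V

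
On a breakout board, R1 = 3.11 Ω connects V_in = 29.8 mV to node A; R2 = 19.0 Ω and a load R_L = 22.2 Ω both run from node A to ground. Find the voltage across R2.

V_out ≈ 22.9 mV

The load sits in parallel with R2, giving an effective lower resistance R2' = R2·R_L/(R2+R_L) = 10.24 Ω.
Then V_out = V_in · R2'/(R1 + R2') = 29.8 × 10.24/13.35 = 22.86 mV.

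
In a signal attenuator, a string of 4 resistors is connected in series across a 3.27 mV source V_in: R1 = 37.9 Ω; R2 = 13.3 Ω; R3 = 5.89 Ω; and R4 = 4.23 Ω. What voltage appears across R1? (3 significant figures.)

V ≈ 2.02 mV

Total series resistance ΣR = 37.9 + 13.3 + 5.89 + 4.23 = 61.32 Ω.
By the voltage-divider rule, V = 3.27 × 37.90/61.32 = 2.021 mV.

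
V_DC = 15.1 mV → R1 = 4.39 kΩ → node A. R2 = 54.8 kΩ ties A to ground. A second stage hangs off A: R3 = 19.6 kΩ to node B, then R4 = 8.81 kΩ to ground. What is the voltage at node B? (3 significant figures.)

The second stage (R3 + R4 = 28.41 kΩ) loads node A in parallel with R2.
R2 ‖ (R3+R4) = 18.71 kΩ.
So V_A = 15.1 × 0.8100 = 12.23 mV.
Then the unloaded second divider: V_B = V_A × R4/(R3+R4) = 12.23 × 0.3101 = 3.793 mV.

V_B ≈ 3.79 mV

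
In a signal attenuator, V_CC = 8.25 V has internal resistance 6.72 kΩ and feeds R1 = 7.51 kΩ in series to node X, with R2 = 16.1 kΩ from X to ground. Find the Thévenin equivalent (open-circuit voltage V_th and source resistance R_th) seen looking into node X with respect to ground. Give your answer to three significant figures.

V_th ≈ 4.38 V, R_th ≈ 7.55 kΩ

R1' = 6.72 + 7.51 = 14.23 kΩ (source resistance + R1).
Open-circuit (no load on X): V_th = V_CC · R2/(R1' + R2) = 8.25 × 16.1/(14.23 + 16.1) = 4.379 V.
Looking into X with the source shorted: R_th = R1'·R2/(R1'+R2) = 14.23 × 16.1/30.33 = 7.554 kΩ.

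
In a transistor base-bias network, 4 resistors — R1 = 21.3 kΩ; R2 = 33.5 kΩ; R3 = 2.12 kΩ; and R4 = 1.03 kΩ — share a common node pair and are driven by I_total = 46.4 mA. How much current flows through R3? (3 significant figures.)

I ≈ 14.4 mA

Total conductance ΣG = 1/21.3 + 1/33.5 + 1/2.12 + 1/1.03 = 1.519 (units of 1/kΩ).
Current divider: I(R3) = I_total · G_k/ΣG = 46.4 × (0.4717/1.519) = 46.4 × 0.3105 = 14.41 mA.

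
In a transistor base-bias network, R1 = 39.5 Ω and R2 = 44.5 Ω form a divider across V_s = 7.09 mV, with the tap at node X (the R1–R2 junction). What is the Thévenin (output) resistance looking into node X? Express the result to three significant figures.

Zeroing V_s shorts the top of R1 to ground, so R_th = R1 ‖ R2 = 20.93 Ω.

R_th ≈ 20.9 Ω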